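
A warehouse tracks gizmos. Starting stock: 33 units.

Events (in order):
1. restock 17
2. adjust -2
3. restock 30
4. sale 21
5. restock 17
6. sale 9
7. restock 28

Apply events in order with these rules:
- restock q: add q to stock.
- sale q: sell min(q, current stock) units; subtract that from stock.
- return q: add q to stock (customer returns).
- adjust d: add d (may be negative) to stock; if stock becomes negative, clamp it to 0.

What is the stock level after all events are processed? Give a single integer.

Answer: 93

Derivation:
Processing events:
Start: stock = 33
  Event 1 (restock 17): 33 + 17 = 50
  Event 2 (adjust -2): 50 + -2 = 48
  Event 3 (restock 30): 48 + 30 = 78
  Event 4 (sale 21): sell min(21,78)=21. stock: 78 - 21 = 57. total_sold = 21
  Event 5 (restock 17): 57 + 17 = 74
  Event 6 (sale 9): sell min(9,74)=9. stock: 74 - 9 = 65. total_sold = 30
  Event 7 (restock 28): 65 + 28 = 93
Final: stock = 93, total_sold = 30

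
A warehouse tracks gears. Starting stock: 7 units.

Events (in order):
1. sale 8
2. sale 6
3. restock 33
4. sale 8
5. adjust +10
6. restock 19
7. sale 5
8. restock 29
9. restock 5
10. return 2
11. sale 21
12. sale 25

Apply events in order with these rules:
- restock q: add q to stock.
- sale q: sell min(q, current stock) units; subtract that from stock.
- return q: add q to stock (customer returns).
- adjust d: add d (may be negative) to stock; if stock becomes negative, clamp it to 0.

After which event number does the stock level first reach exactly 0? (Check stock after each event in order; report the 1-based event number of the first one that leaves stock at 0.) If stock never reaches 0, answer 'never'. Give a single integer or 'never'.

Answer: 1

Derivation:
Processing events:
Start: stock = 7
  Event 1 (sale 8): sell min(8,7)=7. stock: 7 - 7 = 0. total_sold = 7
  Event 2 (sale 6): sell min(6,0)=0. stock: 0 - 0 = 0. total_sold = 7
  Event 3 (restock 33): 0 + 33 = 33
  Event 4 (sale 8): sell min(8,33)=8. stock: 33 - 8 = 25. total_sold = 15
  Event 5 (adjust +10): 25 + 10 = 35
  Event 6 (restock 19): 35 + 19 = 54
  Event 7 (sale 5): sell min(5,54)=5. stock: 54 - 5 = 49. total_sold = 20
  Event 8 (restock 29): 49 + 29 = 78
  Event 9 (restock 5): 78 + 5 = 83
  Event 10 (return 2): 83 + 2 = 85
  Event 11 (sale 21): sell min(21,85)=21. stock: 85 - 21 = 64. total_sold = 41
  Event 12 (sale 25): sell min(25,64)=25. stock: 64 - 25 = 39. total_sold = 66
Final: stock = 39, total_sold = 66

First zero at event 1.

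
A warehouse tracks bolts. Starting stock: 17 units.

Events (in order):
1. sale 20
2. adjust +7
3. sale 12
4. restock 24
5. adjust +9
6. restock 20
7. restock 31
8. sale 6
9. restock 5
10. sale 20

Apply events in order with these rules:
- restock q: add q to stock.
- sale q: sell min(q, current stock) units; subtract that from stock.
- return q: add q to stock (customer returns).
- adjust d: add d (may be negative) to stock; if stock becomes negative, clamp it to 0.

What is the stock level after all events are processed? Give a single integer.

Processing events:
Start: stock = 17
  Event 1 (sale 20): sell min(20,17)=17. stock: 17 - 17 = 0. total_sold = 17
  Event 2 (adjust +7): 0 + 7 = 7
  Event 3 (sale 12): sell min(12,7)=7. stock: 7 - 7 = 0. total_sold = 24
  Event 4 (restock 24): 0 + 24 = 24
  Event 5 (adjust +9): 24 + 9 = 33
  Event 6 (restock 20): 33 + 20 = 53
  Event 7 (restock 31): 53 + 31 = 84
  Event 8 (sale 6): sell min(6,84)=6. stock: 84 - 6 = 78. total_sold = 30
  Event 9 (restock 5): 78 + 5 = 83
  Event 10 (sale 20): sell min(20,83)=20. stock: 83 - 20 = 63. total_sold = 50
Final: stock = 63, total_sold = 50

Answer: 63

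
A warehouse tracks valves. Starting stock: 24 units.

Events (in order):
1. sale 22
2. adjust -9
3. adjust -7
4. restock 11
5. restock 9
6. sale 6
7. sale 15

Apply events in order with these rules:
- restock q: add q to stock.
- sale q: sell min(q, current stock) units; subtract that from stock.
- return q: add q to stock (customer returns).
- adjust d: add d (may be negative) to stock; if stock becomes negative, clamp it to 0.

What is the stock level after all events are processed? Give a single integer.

Answer: 0

Derivation:
Processing events:
Start: stock = 24
  Event 1 (sale 22): sell min(22,24)=22. stock: 24 - 22 = 2. total_sold = 22
  Event 2 (adjust -9): 2 + -9 = 0 (clamped to 0)
  Event 3 (adjust -7): 0 + -7 = 0 (clamped to 0)
  Event 4 (restock 11): 0 + 11 = 11
  Event 5 (restock 9): 11 + 9 = 20
  Event 6 (sale 6): sell min(6,20)=6. stock: 20 - 6 = 14. total_sold = 28
  Event 7 (sale 15): sell min(15,14)=14. stock: 14 - 14 = 0. total_sold = 42
Final: stock = 0, total_sold = 42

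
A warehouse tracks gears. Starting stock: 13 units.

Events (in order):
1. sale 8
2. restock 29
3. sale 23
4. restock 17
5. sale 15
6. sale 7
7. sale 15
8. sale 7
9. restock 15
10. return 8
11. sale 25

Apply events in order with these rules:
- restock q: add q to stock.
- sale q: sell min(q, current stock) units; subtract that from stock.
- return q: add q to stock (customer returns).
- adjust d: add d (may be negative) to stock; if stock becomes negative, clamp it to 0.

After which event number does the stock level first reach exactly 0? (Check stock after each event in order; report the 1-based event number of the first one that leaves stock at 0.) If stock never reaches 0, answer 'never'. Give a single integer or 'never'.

Answer: 7

Derivation:
Processing events:
Start: stock = 13
  Event 1 (sale 8): sell min(8,13)=8. stock: 13 - 8 = 5. total_sold = 8
  Event 2 (restock 29): 5 + 29 = 34
  Event 3 (sale 23): sell min(23,34)=23. stock: 34 - 23 = 11. total_sold = 31
  Event 4 (restock 17): 11 + 17 = 28
  Event 5 (sale 15): sell min(15,28)=15. stock: 28 - 15 = 13. total_sold = 46
  Event 6 (sale 7): sell min(7,13)=7. stock: 13 - 7 = 6. total_sold = 53
  Event 7 (sale 15): sell min(15,6)=6. stock: 6 - 6 = 0. total_sold = 59
  Event 8 (sale 7): sell min(7,0)=0. stock: 0 - 0 = 0. total_sold = 59
  Event 9 (restock 15): 0 + 15 = 15
  Event 10 (return 8): 15 + 8 = 23
  Event 11 (sale 25): sell min(25,23)=23. stock: 23 - 23 = 0. total_sold = 82
Final: stock = 0, total_sold = 82

First zero at event 7.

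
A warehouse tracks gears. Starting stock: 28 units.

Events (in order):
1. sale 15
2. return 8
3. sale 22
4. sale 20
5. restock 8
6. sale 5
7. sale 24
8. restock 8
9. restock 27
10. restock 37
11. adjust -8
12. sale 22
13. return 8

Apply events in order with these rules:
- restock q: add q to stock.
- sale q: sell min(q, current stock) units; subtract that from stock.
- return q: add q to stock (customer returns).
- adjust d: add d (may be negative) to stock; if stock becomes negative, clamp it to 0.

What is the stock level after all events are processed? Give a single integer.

Processing events:
Start: stock = 28
  Event 1 (sale 15): sell min(15,28)=15. stock: 28 - 15 = 13. total_sold = 15
  Event 2 (return 8): 13 + 8 = 21
  Event 3 (sale 22): sell min(22,21)=21. stock: 21 - 21 = 0. total_sold = 36
  Event 4 (sale 20): sell min(20,0)=0. stock: 0 - 0 = 0. total_sold = 36
  Event 5 (restock 8): 0 + 8 = 8
  Event 6 (sale 5): sell min(5,8)=5. stock: 8 - 5 = 3. total_sold = 41
  Event 7 (sale 24): sell min(24,3)=3. stock: 3 - 3 = 0. total_sold = 44
  Event 8 (restock 8): 0 + 8 = 8
  Event 9 (restock 27): 8 + 27 = 35
  Event 10 (restock 37): 35 + 37 = 72
  Event 11 (adjust -8): 72 + -8 = 64
  Event 12 (sale 22): sell min(22,64)=22. stock: 64 - 22 = 42. total_sold = 66
  Event 13 (return 8): 42 + 8 = 50
Final: stock = 50, total_sold = 66

Answer: 50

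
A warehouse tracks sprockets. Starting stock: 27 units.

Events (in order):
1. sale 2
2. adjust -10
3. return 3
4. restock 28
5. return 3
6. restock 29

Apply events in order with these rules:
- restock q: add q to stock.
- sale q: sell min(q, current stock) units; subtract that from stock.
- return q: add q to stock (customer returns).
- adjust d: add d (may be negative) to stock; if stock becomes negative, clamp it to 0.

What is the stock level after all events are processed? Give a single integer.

Answer: 78

Derivation:
Processing events:
Start: stock = 27
  Event 1 (sale 2): sell min(2,27)=2. stock: 27 - 2 = 25. total_sold = 2
  Event 2 (adjust -10): 25 + -10 = 15
  Event 3 (return 3): 15 + 3 = 18
  Event 4 (restock 28): 18 + 28 = 46
  Event 5 (return 3): 46 + 3 = 49
  Event 6 (restock 29): 49 + 29 = 78
Final: stock = 78, total_sold = 2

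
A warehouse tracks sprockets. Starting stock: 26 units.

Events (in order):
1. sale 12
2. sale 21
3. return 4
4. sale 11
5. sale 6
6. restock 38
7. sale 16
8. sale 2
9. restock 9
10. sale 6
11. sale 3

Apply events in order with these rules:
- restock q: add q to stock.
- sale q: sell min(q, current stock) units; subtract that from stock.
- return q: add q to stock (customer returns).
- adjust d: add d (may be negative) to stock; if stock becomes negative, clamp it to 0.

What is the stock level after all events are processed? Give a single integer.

Processing events:
Start: stock = 26
  Event 1 (sale 12): sell min(12,26)=12. stock: 26 - 12 = 14. total_sold = 12
  Event 2 (sale 21): sell min(21,14)=14. stock: 14 - 14 = 0. total_sold = 26
  Event 3 (return 4): 0 + 4 = 4
  Event 4 (sale 11): sell min(11,4)=4. stock: 4 - 4 = 0. total_sold = 30
  Event 5 (sale 6): sell min(6,0)=0. stock: 0 - 0 = 0. total_sold = 30
  Event 6 (restock 38): 0 + 38 = 38
  Event 7 (sale 16): sell min(16,38)=16. stock: 38 - 16 = 22. total_sold = 46
  Event 8 (sale 2): sell min(2,22)=2. stock: 22 - 2 = 20. total_sold = 48
  Event 9 (restock 9): 20 + 9 = 29
  Event 10 (sale 6): sell min(6,29)=6. stock: 29 - 6 = 23. total_sold = 54
  Event 11 (sale 3): sell min(3,23)=3. stock: 23 - 3 = 20. total_sold = 57
Final: stock = 20, total_sold = 57

Answer: 20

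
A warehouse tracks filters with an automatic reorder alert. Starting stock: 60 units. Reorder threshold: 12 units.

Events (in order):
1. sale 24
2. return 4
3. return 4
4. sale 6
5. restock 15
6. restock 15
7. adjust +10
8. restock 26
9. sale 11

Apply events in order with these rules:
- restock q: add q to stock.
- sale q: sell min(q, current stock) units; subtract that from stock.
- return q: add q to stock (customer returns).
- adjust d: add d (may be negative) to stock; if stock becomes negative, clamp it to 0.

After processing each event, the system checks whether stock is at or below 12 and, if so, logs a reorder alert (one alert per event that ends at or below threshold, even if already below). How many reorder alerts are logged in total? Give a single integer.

Answer: 0

Derivation:
Processing events:
Start: stock = 60
  Event 1 (sale 24): sell min(24,60)=24. stock: 60 - 24 = 36. total_sold = 24
  Event 2 (return 4): 36 + 4 = 40
  Event 3 (return 4): 40 + 4 = 44
  Event 4 (sale 6): sell min(6,44)=6. stock: 44 - 6 = 38. total_sold = 30
  Event 5 (restock 15): 38 + 15 = 53
  Event 6 (restock 15): 53 + 15 = 68
  Event 7 (adjust +10): 68 + 10 = 78
  Event 8 (restock 26): 78 + 26 = 104
  Event 9 (sale 11): sell min(11,104)=11. stock: 104 - 11 = 93. total_sold = 41
Final: stock = 93, total_sold = 41

Checking against threshold 12:
  After event 1: stock=36 > 12
  After event 2: stock=40 > 12
  After event 3: stock=44 > 12
  After event 4: stock=38 > 12
  After event 5: stock=53 > 12
  After event 6: stock=68 > 12
  After event 7: stock=78 > 12
  After event 8: stock=104 > 12
  After event 9: stock=93 > 12
Alert events: []. Count = 0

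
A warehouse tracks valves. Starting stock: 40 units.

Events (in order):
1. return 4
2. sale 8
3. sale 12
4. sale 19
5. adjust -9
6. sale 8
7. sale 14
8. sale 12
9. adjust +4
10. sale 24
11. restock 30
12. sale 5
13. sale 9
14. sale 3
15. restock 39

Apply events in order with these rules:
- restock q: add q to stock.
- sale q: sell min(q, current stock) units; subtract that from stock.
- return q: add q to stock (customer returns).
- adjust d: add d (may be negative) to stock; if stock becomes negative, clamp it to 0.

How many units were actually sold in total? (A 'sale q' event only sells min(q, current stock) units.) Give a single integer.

Answer: 60

Derivation:
Processing events:
Start: stock = 40
  Event 1 (return 4): 40 + 4 = 44
  Event 2 (sale 8): sell min(8,44)=8. stock: 44 - 8 = 36. total_sold = 8
  Event 3 (sale 12): sell min(12,36)=12. stock: 36 - 12 = 24. total_sold = 20
  Event 4 (sale 19): sell min(19,24)=19. stock: 24 - 19 = 5. total_sold = 39
  Event 5 (adjust -9): 5 + -9 = 0 (clamped to 0)
  Event 6 (sale 8): sell min(8,0)=0. stock: 0 - 0 = 0. total_sold = 39
  Event 7 (sale 14): sell min(14,0)=0. stock: 0 - 0 = 0. total_sold = 39
  Event 8 (sale 12): sell min(12,0)=0. stock: 0 - 0 = 0. total_sold = 39
  Event 9 (adjust +4): 0 + 4 = 4
  Event 10 (sale 24): sell min(24,4)=4. stock: 4 - 4 = 0. total_sold = 43
  Event 11 (restock 30): 0 + 30 = 30
  Event 12 (sale 5): sell min(5,30)=5. stock: 30 - 5 = 25. total_sold = 48
  Event 13 (sale 9): sell min(9,25)=9. stock: 25 - 9 = 16. total_sold = 57
  Event 14 (sale 3): sell min(3,16)=3. stock: 16 - 3 = 13. total_sold = 60
  Event 15 (restock 39): 13 + 39 = 52
Final: stock = 52, total_sold = 60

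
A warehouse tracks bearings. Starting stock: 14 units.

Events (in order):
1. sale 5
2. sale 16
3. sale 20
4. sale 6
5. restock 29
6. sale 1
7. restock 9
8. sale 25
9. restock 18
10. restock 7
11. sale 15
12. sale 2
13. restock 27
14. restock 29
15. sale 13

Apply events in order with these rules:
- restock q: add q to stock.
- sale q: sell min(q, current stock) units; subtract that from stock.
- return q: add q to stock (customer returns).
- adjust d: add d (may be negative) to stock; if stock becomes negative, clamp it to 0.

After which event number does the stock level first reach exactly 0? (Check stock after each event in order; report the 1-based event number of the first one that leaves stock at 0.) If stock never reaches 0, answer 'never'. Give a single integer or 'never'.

Processing events:
Start: stock = 14
  Event 1 (sale 5): sell min(5,14)=5. stock: 14 - 5 = 9. total_sold = 5
  Event 2 (sale 16): sell min(16,9)=9. stock: 9 - 9 = 0. total_sold = 14
  Event 3 (sale 20): sell min(20,0)=0. stock: 0 - 0 = 0. total_sold = 14
  Event 4 (sale 6): sell min(6,0)=0. stock: 0 - 0 = 0. total_sold = 14
  Event 5 (restock 29): 0 + 29 = 29
  Event 6 (sale 1): sell min(1,29)=1. stock: 29 - 1 = 28. total_sold = 15
  Event 7 (restock 9): 28 + 9 = 37
  Event 8 (sale 25): sell min(25,37)=25. stock: 37 - 25 = 12. total_sold = 40
  Event 9 (restock 18): 12 + 18 = 30
  Event 10 (restock 7): 30 + 7 = 37
  Event 11 (sale 15): sell min(15,37)=15. stock: 37 - 15 = 22. total_sold = 55
  Event 12 (sale 2): sell min(2,22)=2. stock: 22 - 2 = 20. total_sold = 57
  Event 13 (restock 27): 20 + 27 = 47
  Event 14 (restock 29): 47 + 29 = 76
  Event 15 (sale 13): sell min(13,76)=13. stock: 76 - 13 = 63. total_sold = 70
Final: stock = 63, total_sold = 70

First zero at event 2.

Answer: 2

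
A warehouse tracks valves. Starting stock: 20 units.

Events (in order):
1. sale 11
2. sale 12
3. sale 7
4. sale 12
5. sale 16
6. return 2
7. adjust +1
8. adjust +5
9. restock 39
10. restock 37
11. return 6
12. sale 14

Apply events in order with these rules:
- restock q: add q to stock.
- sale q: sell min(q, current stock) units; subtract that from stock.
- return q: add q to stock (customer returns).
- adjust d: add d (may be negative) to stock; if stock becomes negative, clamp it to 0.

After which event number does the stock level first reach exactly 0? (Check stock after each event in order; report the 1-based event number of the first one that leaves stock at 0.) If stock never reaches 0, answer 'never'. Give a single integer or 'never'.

Answer: 2

Derivation:
Processing events:
Start: stock = 20
  Event 1 (sale 11): sell min(11,20)=11. stock: 20 - 11 = 9. total_sold = 11
  Event 2 (sale 12): sell min(12,9)=9. stock: 9 - 9 = 0. total_sold = 20
  Event 3 (sale 7): sell min(7,0)=0. stock: 0 - 0 = 0. total_sold = 20
  Event 4 (sale 12): sell min(12,0)=0. stock: 0 - 0 = 0. total_sold = 20
  Event 5 (sale 16): sell min(16,0)=0. stock: 0 - 0 = 0. total_sold = 20
  Event 6 (return 2): 0 + 2 = 2
  Event 7 (adjust +1): 2 + 1 = 3
  Event 8 (adjust +5): 3 + 5 = 8
  Event 9 (restock 39): 8 + 39 = 47
  Event 10 (restock 37): 47 + 37 = 84
  Event 11 (return 6): 84 + 6 = 90
  Event 12 (sale 14): sell min(14,90)=14. stock: 90 - 14 = 76. total_sold = 34
Final: stock = 76, total_sold = 34

First zero at event 2.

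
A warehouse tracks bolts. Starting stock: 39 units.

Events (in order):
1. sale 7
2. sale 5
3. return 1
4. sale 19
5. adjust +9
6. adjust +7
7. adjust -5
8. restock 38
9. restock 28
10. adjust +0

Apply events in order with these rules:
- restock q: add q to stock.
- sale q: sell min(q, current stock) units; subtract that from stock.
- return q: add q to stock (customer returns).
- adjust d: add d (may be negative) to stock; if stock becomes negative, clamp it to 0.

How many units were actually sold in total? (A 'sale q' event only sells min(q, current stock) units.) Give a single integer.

Processing events:
Start: stock = 39
  Event 1 (sale 7): sell min(7,39)=7. stock: 39 - 7 = 32. total_sold = 7
  Event 2 (sale 5): sell min(5,32)=5. stock: 32 - 5 = 27. total_sold = 12
  Event 3 (return 1): 27 + 1 = 28
  Event 4 (sale 19): sell min(19,28)=19. stock: 28 - 19 = 9. total_sold = 31
  Event 5 (adjust +9): 9 + 9 = 18
  Event 6 (adjust +7): 18 + 7 = 25
  Event 7 (adjust -5): 25 + -5 = 20
  Event 8 (restock 38): 20 + 38 = 58
  Event 9 (restock 28): 58 + 28 = 86
  Event 10 (adjust +0): 86 + 0 = 86
Final: stock = 86, total_sold = 31

Answer: 31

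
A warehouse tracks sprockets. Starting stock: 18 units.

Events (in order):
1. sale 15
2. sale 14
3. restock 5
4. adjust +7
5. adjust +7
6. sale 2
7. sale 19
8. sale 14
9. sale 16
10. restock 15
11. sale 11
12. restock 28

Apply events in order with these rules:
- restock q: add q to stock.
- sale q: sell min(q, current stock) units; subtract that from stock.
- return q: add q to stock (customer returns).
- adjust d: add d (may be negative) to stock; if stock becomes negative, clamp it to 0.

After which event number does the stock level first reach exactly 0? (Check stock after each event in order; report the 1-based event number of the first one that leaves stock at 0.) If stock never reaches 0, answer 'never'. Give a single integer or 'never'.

Processing events:
Start: stock = 18
  Event 1 (sale 15): sell min(15,18)=15. stock: 18 - 15 = 3. total_sold = 15
  Event 2 (sale 14): sell min(14,3)=3. stock: 3 - 3 = 0. total_sold = 18
  Event 3 (restock 5): 0 + 5 = 5
  Event 4 (adjust +7): 5 + 7 = 12
  Event 5 (adjust +7): 12 + 7 = 19
  Event 6 (sale 2): sell min(2,19)=2. stock: 19 - 2 = 17. total_sold = 20
  Event 7 (sale 19): sell min(19,17)=17. stock: 17 - 17 = 0. total_sold = 37
  Event 8 (sale 14): sell min(14,0)=0. stock: 0 - 0 = 0. total_sold = 37
  Event 9 (sale 16): sell min(16,0)=0. stock: 0 - 0 = 0. total_sold = 37
  Event 10 (restock 15): 0 + 15 = 15
  Event 11 (sale 11): sell min(11,15)=11. stock: 15 - 11 = 4. total_sold = 48
  Event 12 (restock 28): 4 + 28 = 32
Final: stock = 32, total_sold = 48

First zero at event 2.

Answer: 2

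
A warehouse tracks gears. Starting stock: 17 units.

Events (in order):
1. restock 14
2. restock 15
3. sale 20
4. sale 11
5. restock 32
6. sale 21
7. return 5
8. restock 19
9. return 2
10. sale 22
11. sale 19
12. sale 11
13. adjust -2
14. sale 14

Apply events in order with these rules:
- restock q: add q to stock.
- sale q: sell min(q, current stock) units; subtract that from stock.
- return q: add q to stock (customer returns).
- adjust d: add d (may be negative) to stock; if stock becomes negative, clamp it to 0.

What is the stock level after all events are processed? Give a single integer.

Answer: 0

Derivation:
Processing events:
Start: stock = 17
  Event 1 (restock 14): 17 + 14 = 31
  Event 2 (restock 15): 31 + 15 = 46
  Event 3 (sale 20): sell min(20,46)=20. stock: 46 - 20 = 26. total_sold = 20
  Event 4 (sale 11): sell min(11,26)=11. stock: 26 - 11 = 15. total_sold = 31
  Event 5 (restock 32): 15 + 32 = 47
  Event 6 (sale 21): sell min(21,47)=21. stock: 47 - 21 = 26. total_sold = 52
  Event 7 (return 5): 26 + 5 = 31
  Event 8 (restock 19): 31 + 19 = 50
  Event 9 (return 2): 50 + 2 = 52
  Event 10 (sale 22): sell min(22,52)=22. stock: 52 - 22 = 30. total_sold = 74
  Event 11 (sale 19): sell min(19,30)=19. stock: 30 - 19 = 11. total_sold = 93
  Event 12 (sale 11): sell min(11,11)=11. stock: 11 - 11 = 0. total_sold = 104
  Event 13 (adjust -2): 0 + -2 = 0 (clamped to 0)
  Event 14 (sale 14): sell min(14,0)=0. stock: 0 - 0 = 0. total_sold = 104
Final: stock = 0, total_sold = 104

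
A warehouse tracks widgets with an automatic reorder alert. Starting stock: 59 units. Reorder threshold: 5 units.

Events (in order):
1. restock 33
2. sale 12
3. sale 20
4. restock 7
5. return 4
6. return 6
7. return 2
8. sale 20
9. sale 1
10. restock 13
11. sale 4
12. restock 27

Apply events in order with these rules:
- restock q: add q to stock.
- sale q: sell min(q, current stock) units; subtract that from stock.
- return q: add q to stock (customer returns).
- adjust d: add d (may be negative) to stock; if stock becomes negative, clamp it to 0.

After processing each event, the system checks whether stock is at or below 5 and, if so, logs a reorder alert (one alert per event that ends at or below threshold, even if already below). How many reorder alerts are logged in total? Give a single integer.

Answer: 0

Derivation:
Processing events:
Start: stock = 59
  Event 1 (restock 33): 59 + 33 = 92
  Event 2 (sale 12): sell min(12,92)=12. stock: 92 - 12 = 80. total_sold = 12
  Event 3 (sale 20): sell min(20,80)=20. stock: 80 - 20 = 60. total_sold = 32
  Event 4 (restock 7): 60 + 7 = 67
  Event 5 (return 4): 67 + 4 = 71
  Event 6 (return 6): 71 + 6 = 77
  Event 7 (return 2): 77 + 2 = 79
  Event 8 (sale 20): sell min(20,79)=20. stock: 79 - 20 = 59. total_sold = 52
  Event 9 (sale 1): sell min(1,59)=1. stock: 59 - 1 = 58. total_sold = 53
  Event 10 (restock 13): 58 + 13 = 71
  Event 11 (sale 4): sell min(4,71)=4. stock: 71 - 4 = 67. total_sold = 57
  Event 12 (restock 27): 67 + 27 = 94
Final: stock = 94, total_sold = 57

Checking against threshold 5:
  After event 1: stock=92 > 5
  After event 2: stock=80 > 5
  After event 3: stock=60 > 5
  After event 4: stock=67 > 5
  After event 5: stock=71 > 5
  After event 6: stock=77 > 5
  After event 7: stock=79 > 5
  After event 8: stock=59 > 5
  After event 9: stock=58 > 5
  After event 10: stock=71 > 5
  After event 11: stock=67 > 5
  After event 12: stock=94 > 5
Alert events: []. Count = 0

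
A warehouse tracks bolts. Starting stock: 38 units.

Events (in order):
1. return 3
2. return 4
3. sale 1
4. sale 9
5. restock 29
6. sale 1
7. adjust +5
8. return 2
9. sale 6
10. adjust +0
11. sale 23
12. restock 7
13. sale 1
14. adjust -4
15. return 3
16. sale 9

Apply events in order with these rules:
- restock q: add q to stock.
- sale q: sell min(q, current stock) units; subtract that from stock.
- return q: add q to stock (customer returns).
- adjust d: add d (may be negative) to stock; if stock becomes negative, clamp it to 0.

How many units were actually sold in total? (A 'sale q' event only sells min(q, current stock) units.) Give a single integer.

Processing events:
Start: stock = 38
  Event 1 (return 3): 38 + 3 = 41
  Event 2 (return 4): 41 + 4 = 45
  Event 3 (sale 1): sell min(1,45)=1. stock: 45 - 1 = 44. total_sold = 1
  Event 4 (sale 9): sell min(9,44)=9. stock: 44 - 9 = 35. total_sold = 10
  Event 5 (restock 29): 35 + 29 = 64
  Event 6 (sale 1): sell min(1,64)=1. stock: 64 - 1 = 63. total_sold = 11
  Event 7 (adjust +5): 63 + 5 = 68
  Event 8 (return 2): 68 + 2 = 70
  Event 9 (sale 6): sell min(6,70)=6. stock: 70 - 6 = 64. total_sold = 17
  Event 10 (adjust +0): 64 + 0 = 64
  Event 11 (sale 23): sell min(23,64)=23. stock: 64 - 23 = 41. total_sold = 40
  Event 12 (restock 7): 41 + 7 = 48
  Event 13 (sale 1): sell min(1,48)=1. stock: 48 - 1 = 47. total_sold = 41
  Event 14 (adjust -4): 47 + -4 = 43
  Event 15 (return 3): 43 + 3 = 46
  Event 16 (sale 9): sell min(9,46)=9. stock: 46 - 9 = 37. total_sold = 50
Final: stock = 37, total_sold = 50

Answer: 50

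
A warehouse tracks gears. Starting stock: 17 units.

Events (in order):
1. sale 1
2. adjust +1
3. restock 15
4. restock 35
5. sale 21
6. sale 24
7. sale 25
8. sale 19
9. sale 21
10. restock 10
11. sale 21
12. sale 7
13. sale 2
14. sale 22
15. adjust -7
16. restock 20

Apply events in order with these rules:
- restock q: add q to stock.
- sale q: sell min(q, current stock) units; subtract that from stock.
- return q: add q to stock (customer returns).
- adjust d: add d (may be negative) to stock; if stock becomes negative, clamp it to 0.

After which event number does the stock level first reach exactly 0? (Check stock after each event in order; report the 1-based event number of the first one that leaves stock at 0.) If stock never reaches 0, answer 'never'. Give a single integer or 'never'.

Processing events:
Start: stock = 17
  Event 1 (sale 1): sell min(1,17)=1. stock: 17 - 1 = 16. total_sold = 1
  Event 2 (adjust +1): 16 + 1 = 17
  Event 3 (restock 15): 17 + 15 = 32
  Event 4 (restock 35): 32 + 35 = 67
  Event 5 (sale 21): sell min(21,67)=21. stock: 67 - 21 = 46. total_sold = 22
  Event 6 (sale 24): sell min(24,46)=24. stock: 46 - 24 = 22. total_sold = 46
  Event 7 (sale 25): sell min(25,22)=22. stock: 22 - 22 = 0. total_sold = 68
  Event 8 (sale 19): sell min(19,0)=0. stock: 0 - 0 = 0. total_sold = 68
  Event 9 (sale 21): sell min(21,0)=0. stock: 0 - 0 = 0. total_sold = 68
  Event 10 (restock 10): 0 + 10 = 10
  Event 11 (sale 21): sell min(21,10)=10. stock: 10 - 10 = 0. total_sold = 78
  Event 12 (sale 7): sell min(7,0)=0. stock: 0 - 0 = 0. total_sold = 78
  Event 13 (sale 2): sell min(2,0)=0. stock: 0 - 0 = 0. total_sold = 78
  Event 14 (sale 22): sell min(22,0)=0. stock: 0 - 0 = 0. total_sold = 78
  Event 15 (adjust -7): 0 + -7 = 0 (clamped to 0)
  Event 16 (restock 20): 0 + 20 = 20
Final: stock = 20, total_sold = 78

First zero at event 7.

Answer: 7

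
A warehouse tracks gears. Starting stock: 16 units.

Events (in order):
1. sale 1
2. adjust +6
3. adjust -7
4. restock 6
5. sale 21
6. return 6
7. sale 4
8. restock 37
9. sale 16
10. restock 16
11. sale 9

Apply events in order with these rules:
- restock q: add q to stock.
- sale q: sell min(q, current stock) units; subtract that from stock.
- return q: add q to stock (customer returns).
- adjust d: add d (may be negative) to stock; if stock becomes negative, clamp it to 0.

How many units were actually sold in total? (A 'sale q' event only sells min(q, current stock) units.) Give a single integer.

Answer: 50

Derivation:
Processing events:
Start: stock = 16
  Event 1 (sale 1): sell min(1,16)=1. stock: 16 - 1 = 15. total_sold = 1
  Event 2 (adjust +6): 15 + 6 = 21
  Event 3 (adjust -7): 21 + -7 = 14
  Event 4 (restock 6): 14 + 6 = 20
  Event 5 (sale 21): sell min(21,20)=20. stock: 20 - 20 = 0. total_sold = 21
  Event 6 (return 6): 0 + 6 = 6
  Event 7 (sale 4): sell min(4,6)=4. stock: 6 - 4 = 2. total_sold = 25
  Event 8 (restock 37): 2 + 37 = 39
  Event 9 (sale 16): sell min(16,39)=16. stock: 39 - 16 = 23. total_sold = 41
  Event 10 (restock 16): 23 + 16 = 39
  Event 11 (sale 9): sell min(9,39)=9. stock: 39 - 9 = 30. total_sold = 50
Final: stock = 30, total_sold = 50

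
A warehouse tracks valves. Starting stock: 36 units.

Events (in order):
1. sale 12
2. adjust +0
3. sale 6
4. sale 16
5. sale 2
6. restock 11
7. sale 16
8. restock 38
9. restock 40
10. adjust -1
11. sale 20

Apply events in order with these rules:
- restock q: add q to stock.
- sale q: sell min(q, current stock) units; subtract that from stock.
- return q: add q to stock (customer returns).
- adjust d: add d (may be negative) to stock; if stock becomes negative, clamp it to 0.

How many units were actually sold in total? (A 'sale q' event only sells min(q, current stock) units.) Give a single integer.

Answer: 67

Derivation:
Processing events:
Start: stock = 36
  Event 1 (sale 12): sell min(12,36)=12. stock: 36 - 12 = 24. total_sold = 12
  Event 2 (adjust +0): 24 + 0 = 24
  Event 3 (sale 6): sell min(6,24)=6. stock: 24 - 6 = 18. total_sold = 18
  Event 4 (sale 16): sell min(16,18)=16. stock: 18 - 16 = 2. total_sold = 34
  Event 5 (sale 2): sell min(2,2)=2. stock: 2 - 2 = 0. total_sold = 36
  Event 6 (restock 11): 0 + 11 = 11
  Event 7 (sale 16): sell min(16,11)=11. stock: 11 - 11 = 0. total_sold = 47
  Event 8 (restock 38): 0 + 38 = 38
  Event 9 (restock 40): 38 + 40 = 78
  Event 10 (adjust -1): 78 + -1 = 77
  Event 11 (sale 20): sell min(20,77)=20. stock: 77 - 20 = 57. total_sold = 67
Final: stock = 57, total_sold = 67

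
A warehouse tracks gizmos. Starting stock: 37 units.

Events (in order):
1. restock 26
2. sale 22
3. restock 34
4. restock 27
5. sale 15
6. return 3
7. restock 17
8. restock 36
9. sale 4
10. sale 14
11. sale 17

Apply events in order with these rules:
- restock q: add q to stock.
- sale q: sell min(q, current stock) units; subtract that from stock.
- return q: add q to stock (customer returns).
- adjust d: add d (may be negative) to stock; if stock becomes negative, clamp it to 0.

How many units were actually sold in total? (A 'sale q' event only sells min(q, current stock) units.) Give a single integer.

Answer: 72

Derivation:
Processing events:
Start: stock = 37
  Event 1 (restock 26): 37 + 26 = 63
  Event 2 (sale 22): sell min(22,63)=22. stock: 63 - 22 = 41. total_sold = 22
  Event 3 (restock 34): 41 + 34 = 75
  Event 4 (restock 27): 75 + 27 = 102
  Event 5 (sale 15): sell min(15,102)=15. stock: 102 - 15 = 87. total_sold = 37
  Event 6 (return 3): 87 + 3 = 90
  Event 7 (restock 17): 90 + 17 = 107
  Event 8 (restock 36): 107 + 36 = 143
  Event 9 (sale 4): sell min(4,143)=4. stock: 143 - 4 = 139. total_sold = 41
  Event 10 (sale 14): sell min(14,139)=14. stock: 139 - 14 = 125. total_sold = 55
  Event 11 (sale 17): sell min(17,125)=17. stock: 125 - 17 = 108. total_sold = 72
Final: stock = 108, total_sold = 72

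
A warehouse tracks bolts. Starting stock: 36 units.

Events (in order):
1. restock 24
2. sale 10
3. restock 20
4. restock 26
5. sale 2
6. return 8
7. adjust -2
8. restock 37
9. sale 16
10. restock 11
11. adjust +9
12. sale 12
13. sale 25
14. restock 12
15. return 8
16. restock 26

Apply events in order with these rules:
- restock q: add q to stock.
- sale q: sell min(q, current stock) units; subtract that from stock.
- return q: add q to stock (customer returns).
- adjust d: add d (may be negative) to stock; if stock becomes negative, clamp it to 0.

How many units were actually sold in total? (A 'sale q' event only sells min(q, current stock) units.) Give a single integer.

Answer: 65

Derivation:
Processing events:
Start: stock = 36
  Event 1 (restock 24): 36 + 24 = 60
  Event 2 (sale 10): sell min(10,60)=10. stock: 60 - 10 = 50. total_sold = 10
  Event 3 (restock 20): 50 + 20 = 70
  Event 4 (restock 26): 70 + 26 = 96
  Event 5 (sale 2): sell min(2,96)=2. stock: 96 - 2 = 94. total_sold = 12
  Event 6 (return 8): 94 + 8 = 102
  Event 7 (adjust -2): 102 + -2 = 100
  Event 8 (restock 37): 100 + 37 = 137
  Event 9 (sale 16): sell min(16,137)=16. stock: 137 - 16 = 121. total_sold = 28
  Event 10 (restock 11): 121 + 11 = 132
  Event 11 (adjust +9): 132 + 9 = 141
  Event 12 (sale 12): sell min(12,141)=12. stock: 141 - 12 = 129. total_sold = 40
  Event 13 (sale 25): sell min(25,129)=25. stock: 129 - 25 = 104. total_sold = 65
  Event 14 (restock 12): 104 + 12 = 116
  Event 15 (return 8): 116 + 8 = 124
  Event 16 (restock 26): 124 + 26 = 150
Final: stock = 150, total_sold = 65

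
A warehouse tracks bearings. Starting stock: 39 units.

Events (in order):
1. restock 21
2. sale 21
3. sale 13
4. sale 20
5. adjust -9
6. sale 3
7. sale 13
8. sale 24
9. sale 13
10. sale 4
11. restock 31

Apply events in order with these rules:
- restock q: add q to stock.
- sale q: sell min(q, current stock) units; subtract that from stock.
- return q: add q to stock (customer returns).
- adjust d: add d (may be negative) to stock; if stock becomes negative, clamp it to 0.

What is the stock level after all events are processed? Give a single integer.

Answer: 31

Derivation:
Processing events:
Start: stock = 39
  Event 1 (restock 21): 39 + 21 = 60
  Event 2 (sale 21): sell min(21,60)=21. stock: 60 - 21 = 39. total_sold = 21
  Event 3 (sale 13): sell min(13,39)=13. stock: 39 - 13 = 26. total_sold = 34
  Event 4 (sale 20): sell min(20,26)=20. stock: 26 - 20 = 6. total_sold = 54
  Event 5 (adjust -9): 6 + -9 = 0 (clamped to 0)
  Event 6 (sale 3): sell min(3,0)=0. stock: 0 - 0 = 0. total_sold = 54
  Event 7 (sale 13): sell min(13,0)=0. stock: 0 - 0 = 0. total_sold = 54
  Event 8 (sale 24): sell min(24,0)=0. stock: 0 - 0 = 0. total_sold = 54
  Event 9 (sale 13): sell min(13,0)=0. stock: 0 - 0 = 0. total_sold = 54
  Event 10 (sale 4): sell min(4,0)=0. stock: 0 - 0 = 0. total_sold = 54
  Event 11 (restock 31): 0 + 31 = 31
Final: stock = 31, total_sold = 54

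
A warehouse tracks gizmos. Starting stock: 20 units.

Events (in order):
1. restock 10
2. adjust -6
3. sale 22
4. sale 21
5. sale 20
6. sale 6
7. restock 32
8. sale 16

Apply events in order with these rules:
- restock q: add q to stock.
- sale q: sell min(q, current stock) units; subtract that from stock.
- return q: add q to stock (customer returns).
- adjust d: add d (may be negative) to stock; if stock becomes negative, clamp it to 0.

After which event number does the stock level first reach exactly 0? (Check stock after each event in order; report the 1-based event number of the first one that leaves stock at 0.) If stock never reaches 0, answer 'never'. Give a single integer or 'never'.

Processing events:
Start: stock = 20
  Event 1 (restock 10): 20 + 10 = 30
  Event 2 (adjust -6): 30 + -6 = 24
  Event 3 (sale 22): sell min(22,24)=22. stock: 24 - 22 = 2. total_sold = 22
  Event 4 (sale 21): sell min(21,2)=2. stock: 2 - 2 = 0. total_sold = 24
  Event 5 (sale 20): sell min(20,0)=0. stock: 0 - 0 = 0. total_sold = 24
  Event 6 (sale 6): sell min(6,0)=0. stock: 0 - 0 = 0. total_sold = 24
  Event 7 (restock 32): 0 + 32 = 32
  Event 8 (sale 16): sell min(16,32)=16. stock: 32 - 16 = 16. total_sold = 40
Final: stock = 16, total_sold = 40

First zero at event 4.

Answer: 4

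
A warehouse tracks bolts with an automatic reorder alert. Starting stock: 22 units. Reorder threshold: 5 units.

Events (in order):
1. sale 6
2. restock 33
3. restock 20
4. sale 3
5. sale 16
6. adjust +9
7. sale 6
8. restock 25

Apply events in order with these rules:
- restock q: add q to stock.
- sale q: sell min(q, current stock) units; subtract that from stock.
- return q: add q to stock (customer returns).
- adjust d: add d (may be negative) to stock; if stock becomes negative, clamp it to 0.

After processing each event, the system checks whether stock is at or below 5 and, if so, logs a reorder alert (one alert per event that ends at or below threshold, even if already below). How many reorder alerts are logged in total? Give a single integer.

Answer: 0

Derivation:
Processing events:
Start: stock = 22
  Event 1 (sale 6): sell min(6,22)=6. stock: 22 - 6 = 16. total_sold = 6
  Event 2 (restock 33): 16 + 33 = 49
  Event 3 (restock 20): 49 + 20 = 69
  Event 4 (sale 3): sell min(3,69)=3. stock: 69 - 3 = 66. total_sold = 9
  Event 5 (sale 16): sell min(16,66)=16. stock: 66 - 16 = 50. total_sold = 25
  Event 6 (adjust +9): 50 + 9 = 59
  Event 7 (sale 6): sell min(6,59)=6. stock: 59 - 6 = 53. total_sold = 31
  Event 8 (restock 25): 53 + 25 = 78
Final: stock = 78, total_sold = 31

Checking against threshold 5:
  After event 1: stock=16 > 5
  After event 2: stock=49 > 5
  After event 3: stock=69 > 5
  After event 4: stock=66 > 5
  After event 5: stock=50 > 5
  After event 6: stock=59 > 5
  After event 7: stock=53 > 5
  After event 8: stock=78 > 5
Alert events: []. Count = 0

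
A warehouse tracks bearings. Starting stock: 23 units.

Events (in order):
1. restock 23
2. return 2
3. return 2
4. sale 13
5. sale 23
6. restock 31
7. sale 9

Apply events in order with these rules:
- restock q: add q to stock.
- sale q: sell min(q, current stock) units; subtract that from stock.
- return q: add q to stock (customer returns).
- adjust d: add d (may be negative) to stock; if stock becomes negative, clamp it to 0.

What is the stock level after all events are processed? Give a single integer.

Processing events:
Start: stock = 23
  Event 1 (restock 23): 23 + 23 = 46
  Event 2 (return 2): 46 + 2 = 48
  Event 3 (return 2): 48 + 2 = 50
  Event 4 (sale 13): sell min(13,50)=13. stock: 50 - 13 = 37. total_sold = 13
  Event 5 (sale 23): sell min(23,37)=23. stock: 37 - 23 = 14. total_sold = 36
  Event 6 (restock 31): 14 + 31 = 45
  Event 7 (sale 9): sell min(9,45)=9. stock: 45 - 9 = 36. total_sold = 45
Final: stock = 36, total_sold = 45

Answer: 36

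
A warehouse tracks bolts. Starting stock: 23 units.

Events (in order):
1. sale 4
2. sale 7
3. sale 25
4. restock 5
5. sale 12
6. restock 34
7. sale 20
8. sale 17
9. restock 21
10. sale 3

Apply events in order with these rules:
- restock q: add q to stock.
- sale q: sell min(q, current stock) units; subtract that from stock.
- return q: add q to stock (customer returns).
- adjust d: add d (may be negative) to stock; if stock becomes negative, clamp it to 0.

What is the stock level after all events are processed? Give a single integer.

Answer: 18

Derivation:
Processing events:
Start: stock = 23
  Event 1 (sale 4): sell min(4,23)=4. stock: 23 - 4 = 19. total_sold = 4
  Event 2 (sale 7): sell min(7,19)=7. stock: 19 - 7 = 12. total_sold = 11
  Event 3 (sale 25): sell min(25,12)=12. stock: 12 - 12 = 0. total_sold = 23
  Event 4 (restock 5): 0 + 5 = 5
  Event 5 (sale 12): sell min(12,5)=5. stock: 5 - 5 = 0. total_sold = 28
  Event 6 (restock 34): 0 + 34 = 34
  Event 7 (sale 20): sell min(20,34)=20. stock: 34 - 20 = 14. total_sold = 48
  Event 8 (sale 17): sell min(17,14)=14. stock: 14 - 14 = 0. total_sold = 62
  Event 9 (restock 21): 0 + 21 = 21
  Event 10 (sale 3): sell min(3,21)=3. stock: 21 - 3 = 18. total_sold = 65
Final: stock = 18, total_sold = 65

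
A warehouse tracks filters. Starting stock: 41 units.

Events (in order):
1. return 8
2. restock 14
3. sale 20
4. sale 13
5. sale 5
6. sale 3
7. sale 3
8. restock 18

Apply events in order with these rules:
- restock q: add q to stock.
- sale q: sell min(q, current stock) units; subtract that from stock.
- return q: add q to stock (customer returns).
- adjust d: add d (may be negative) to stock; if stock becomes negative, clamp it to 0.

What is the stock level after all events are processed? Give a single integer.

Answer: 37

Derivation:
Processing events:
Start: stock = 41
  Event 1 (return 8): 41 + 8 = 49
  Event 2 (restock 14): 49 + 14 = 63
  Event 3 (sale 20): sell min(20,63)=20. stock: 63 - 20 = 43. total_sold = 20
  Event 4 (sale 13): sell min(13,43)=13. stock: 43 - 13 = 30. total_sold = 33
  Event 5 (sale 5): sell min(5,30)=5. stock: 30 - 5 = 25. total_sold = 38
  Event 6 (sale 3): sell min(3,25)=3. stock: 25 - 3 = 22. total_sold = 41
  Event 7 (sale 3): sell min(3,22)=3. stock: 22 - 3 = 19. total_sold = 44
  Event 8 (restock 18): 19 + 18 = 37
Final: stock = 37, total_sold = 44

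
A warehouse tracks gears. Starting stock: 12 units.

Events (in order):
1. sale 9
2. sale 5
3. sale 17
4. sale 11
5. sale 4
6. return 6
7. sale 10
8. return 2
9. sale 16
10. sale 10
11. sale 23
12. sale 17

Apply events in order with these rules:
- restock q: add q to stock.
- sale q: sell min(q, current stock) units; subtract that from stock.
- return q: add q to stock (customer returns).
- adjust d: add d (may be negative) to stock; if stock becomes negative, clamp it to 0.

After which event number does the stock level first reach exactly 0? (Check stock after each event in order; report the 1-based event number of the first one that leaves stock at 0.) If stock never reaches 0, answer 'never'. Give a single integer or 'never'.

Answer: 2

Derivation:
Processing events:
Start: stock = 12
  Event 1 (sale 9): sell min(9,12)=9. stock: 12 - 9 = 3. total_sold = 9
  Event 2 (sale 5): sell min(5,3)=3. stock: 3 - 3 = 0. total_sold = 12
  Event 3 (sale 17): sell min(17,0)=0. stock: 0 - 0 = 0. total_sold = 12
  Event 4 (sale 11): sell min(11,0)=0. stock: 0 - 0 = 0. total_sold = 12
  Event 5 (sale 4): sell min(4,0)=0. stock: 0 - 0 = 0. total_sold = 12
  Event 6 (return 6): 0 + 6 = 6
  Event 7 (sale 10): sell min(10,6)=6. stock: 6 - 6 = 0. total_sold = 18
  Event 8 (return 2): 0 + 2 = 2
  Event 9 (sale 16): sell min(16,2)=2. stock: 2 - 2 = 0. total_sold = 20
  Event 10 (sale 10): sell min(10,0)=0. stock: 0 - 0 = 0. total_sold = 20
  Event 11 (sale 23): sell min(23,0)=0. stock: 0 - 0 = 0. total_sold = 20
  Event 12 (sale 17): sell min(17,0)=0. stock: 0 - 0 = 0. total_sold = 20
Final: stock = 0, total_sold = 20

First zero at event 2.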